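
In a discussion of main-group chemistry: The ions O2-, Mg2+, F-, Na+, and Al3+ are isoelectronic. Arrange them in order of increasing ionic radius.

Al3+ < Mg2+ < Na+ < F- < O2-

All of these have 10 electrons, so size is governed by nuclear charge alone: the more protons, the stronger the pull on the same electron cloud, and the smaller the ion.
Nuclear charges: Al3+ (Z=13), Mg2+ (Z=12), Na+ (Z=11), F- (Z=9), O2- (Z=8).
Smallest to largest: Al3+ < Mg2+ < Na+ < F- < O2-.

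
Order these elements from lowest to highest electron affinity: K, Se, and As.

Electron affinity generally becomes more exothermic across a period toward the halogens and less exothermic down a group.
All lie in period 4, so electron affinity increases left to right.
So from lowest to highest: K < As < Se.

K < As < Se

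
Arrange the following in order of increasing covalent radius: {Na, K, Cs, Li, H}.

H, Li, Na, K, Cs

Moving right in a period, electrons are added to the same shell under a stronger nuclear pull, so atoms get smaller; moving down, a new shell is opened and atoms get larger.
All are in group 1, so atomic radius increases down the group.
So from smallest to largest: H < Li < Na < K < Cs.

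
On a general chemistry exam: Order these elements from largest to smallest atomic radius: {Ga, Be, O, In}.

In > Ga > Be > O

Be is in period 2, group 2; O is in period 2, group 16; Ga is in period 4, group 13; In is in period 5, group 13.
Radius decreases left→right (rising Z_eff, same n) and increases top→bottom (higher n).
Here both period and group differ, so the two effects have to be weighed against each other.
Be > O: both are in period 2; the period trend gives Be the larger value.
Ga > Be: period and group pull opposite ways; the down-group shift dominates (124 vs 102 pm).
In > Ga: In sits below Ga in group 13, so the down-group effect alone puts In larger.
For reference (pm): Be 102, O 63, Ga 124, In 142.
So from largest to smallest: In > Ga > Be > O.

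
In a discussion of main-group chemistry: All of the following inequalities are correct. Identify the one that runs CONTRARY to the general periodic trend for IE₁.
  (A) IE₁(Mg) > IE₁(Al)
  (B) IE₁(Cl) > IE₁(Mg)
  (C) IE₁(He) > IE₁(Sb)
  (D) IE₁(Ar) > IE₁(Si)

(A)

The general trend: IE₁ increases across a period and decreases down a group.
(A) Mg (period 3, group 2) vs Al (period 3, group 13): the stated order contradicts the simple trend.
(B) Cl (period 3, group 17) vs Mg (period 3, group 2): the stated order agrees with the simple trend.
(C) He (period 1, group 18) vs Sb (period 5, group 15): the stated order agrees with the simple trend.
(D) Ar (period 3, group 18) vs Si (period 3, group 14): the stated order agrees with the simple trend.
The exception is (A): Al's single 3p electron is easier to remove than one from Mg's filled 3s².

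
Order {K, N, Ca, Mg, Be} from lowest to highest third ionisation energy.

After 2 electrons have been removed, what remains? K²⁺ is already 1 electron into the core; N²⁺ still has 3 valence electrons; Ca²⁺ is the bare [Ar] core; Mg²⁺ is the bare [Ne] core; Be²⁺ is the bare [He] core.
Usually core removal costs more than valence removal, but here the competition is close: a tightly held n=2 valence electron can cost more to remove than an n=3 core electron, so the actual values have to decide it.
Approximate IE_3 values (kJ/mol): K 4420, N 4578, Ca 4912, Mg 7733, Be 14849.
Putting it together, IE_3: K < N < Ca < Mg < Be.

K, N, Ca, Mg, Be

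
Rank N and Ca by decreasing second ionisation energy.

Consider each +1 ion: N⁺ still has 4 valence electrons; Ca⁺ still has 1 valence electron.
All are still removing valence electrons, so compare the +1 ions as you would atoms: IE_2 generally rises across a period (higher Z_eff) and falls down a group (larger shell), subject to the usual subshell exceptions.
Valence configurations: N⁺ [He]2s²2p², Ca⁺ [Ar]4s¹.
Approximate IE_2 values (kJ/mol): N 2856, Ca 1145.
Putting it together, IE_2: Ca < N.

N, Ca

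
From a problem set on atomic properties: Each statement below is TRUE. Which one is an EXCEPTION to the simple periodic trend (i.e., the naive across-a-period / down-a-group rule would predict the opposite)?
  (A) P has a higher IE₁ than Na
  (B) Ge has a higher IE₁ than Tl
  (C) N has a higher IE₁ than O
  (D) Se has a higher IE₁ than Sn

The general trend: IE₁ increases across a period and decreases down a group.
(A) P (period 3, group 15) vs Na (period 3, group 1): the stated order agrees with the simple trend.
(B) Ge (period 4, group 14) vs Tl (period 6, group 13): the stated order agrees with the simple trend.
(C) N (period 2, group 15) vs O (period 2, group 16): the stated order contradicts the simple trend.
(D) Se (period 4, group 16) vs Sn (period 5, group 14): the stated order agrees with the simple trend.
The exception is (C): pairing an electron in O's 2p⁴ costs repulsion energy, so O ionizes more easily than half-filled N (2p³).

(C)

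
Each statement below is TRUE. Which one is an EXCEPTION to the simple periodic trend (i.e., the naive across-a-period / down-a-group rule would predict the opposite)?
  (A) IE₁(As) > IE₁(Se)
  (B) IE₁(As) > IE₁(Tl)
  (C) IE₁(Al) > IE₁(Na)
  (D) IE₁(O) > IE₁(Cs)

(A)

The general trend: first ionisation energy increases across a period and decreases down a group.
(A) As (period 4, group 15) vs Se (period 4, group 16): the stated order contradicts the simple trend.
(B) As (period 4, group 15) vs Tl (period 6, group 13): the stated order agrees with the simple trend.
(C) Al (period 3, group 13) vs Na (period 3, group 1): the stated order agrees with the simple trend.
(D) O (period 2, group 16) vs Cs (period 6, group 1): the stated order agrees with the simple trend.
The exception is (A): Se (4p⁴) ionizes more easily than half-filled As (4p³).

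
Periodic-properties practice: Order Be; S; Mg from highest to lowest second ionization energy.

Consider each +1 ion: Be⁺ still has 1 valence electron; S⁺ still has 5 valence electrons; Mg⁺ still has 1 valence electron.
All are still removing valence electrons, so compare the +1 ions as you would atoms: IE_2 generally rises across a period (higher Z_eff) and falls down a group (larger shell), subject to the usual subshell exceptions.
Valence configurations: Be⁺ [He]2s¹, S⁺ [Ne]3s²3p³, Mg⁺ [Ne]3s¹.
Approximate IE_2 values (kJ/mol): Be 1757, S 2252, Mg 1451.
Putting it together, IE_2: Mg < Be < S.

S > Be > Mg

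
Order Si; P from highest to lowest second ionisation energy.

P > Si

Consider each +1 ion: Si⁺ still has 3 valence electrons; P⁺ still has 4 valence electrons.
All are still removing valence electrons, so compare the +1 ions as you would atoms: IE_2 generally rises across a period (higher Z_eff) and falls down a group (larger shell), subject to the usual subshell exceptions.
Valence configurations: Si⁺ [Ne]3s²3p¹, P⁺ [Ne]3s²3p².
Tabulated IE_2 (kJ/mol): Si 1577, P 1907.
Overall IE_2 order: Si < P.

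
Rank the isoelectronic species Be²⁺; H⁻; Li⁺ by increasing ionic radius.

Be²⁺ < Li⁺ < H⁻

All of these have 2 electrons, so size is governed by nuclear charge alone: the more protons, the stronger the pull on the same electron cloud, and the smaller the ion.
Nuclear charges: Be²⁺ (Z=4), Li⁺ (Z=3), H⁻ (Z=1).
Smallest to largest: Be²⁺ < Li⁺ < H⁻.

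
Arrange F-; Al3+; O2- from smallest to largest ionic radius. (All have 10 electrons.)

All of these have 10 electrons, so size is governed by nuclear charge alone: the more protons, the stronger the pull on the same electron cloud, and the smaller the ion.
Nuclear charges: Al3+ (Z=13), F- (Z=9), O2- (Z=8).
Smallest to largest: Al3+ < F- < O2-.

Al3+, F-, O2-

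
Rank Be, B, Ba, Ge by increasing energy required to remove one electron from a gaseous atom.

Ba < Ge < B < Be

IE₁ increases left→right with effective nuclear charge and decreases top→bottom as the valence shell moves farther out.
These span different periods and groups, so the two trends combine.
Ge > Ba: relative to Ba, both the across-period and down-group shifts push Ge's first ionization energy up.
B > Ge: period and group pull opposite ways; the down-group shift dominates (801 vs 762 kJ/mol).
Be > B: this pair runs against the simple trend — see the exception note.
Note the exception: Be has a higher first ionization energy than B, contrary to the simple trend — removing B's lone 2p electron is easier than breaking Be's filled 2s².
Tabulated first ionization energy (kJ/mol): Be 900, B 801, Ge 762, Ba 503.
So from lowest to highest: Ba < Ge < B < Be.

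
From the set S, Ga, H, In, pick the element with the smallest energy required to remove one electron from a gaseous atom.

Across a period the outer electron is held more tightly (higher IE₁); down a group it sits in a higher shell, more shielded, and comes off more easily.
Neither a single period nor a single group — weigh both effects.
Ga > In: they share group 13; the group trend gives Ga the larger value.
S > Ga: both effects reinforce here, so S is clearly the higher of the two.
H > S: period and group pull opposite ways; the down-group shift dominates (1312 vs 1000 kJ/mol).
Tabulated first ionization energy (kJ/mol): H 1312, S 1000, Ga 579, In 558.
The smallest energy required to remove one electron from a gaseous atom among these belongs to In.

In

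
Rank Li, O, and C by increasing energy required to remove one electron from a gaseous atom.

Li, C, O

Li is in period 2, group 1; C is in period 2, group 14; O is in period 2, group 16.
Across a period the outer electron is held more tightly (higher IE₁); down a group it sits in a higher shell, more shielded, and comes off more easily.
All lie in period 2, so first ionization energy increases left to right.
So from lowest to highest: Li < C < O.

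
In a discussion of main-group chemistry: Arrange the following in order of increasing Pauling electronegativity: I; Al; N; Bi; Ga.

Electronegativity increases across a period and decreases down a group, tracking effective nuclear charge and atomic size.
These span different periods and groups, so the two trends combine.
Ga > Al: this pair runs against the simple trend — see the exception note.
Bi > Ga: the two effects oppose for this pair; the across-period effect wins (2.02 vs 1.81).
I > Bi: relative to Bi, both the across-period and down-group shifts push I's electronegativity up.
N > I: the two effects oppose for this pair; the down-group effect wins (3.04 vs 2.66).
Note the exception: Ga has a higher electronegativity than Al, contrary to the simple trend — poor shielding by filled d (and f) subshells raises the heavier element's effective nuclear charge more than the simple down-group trend predicts.
For reference (Pauling): N 3.04, Al 1.61, Ga 1.81, I 2.66, Bi 2.02.
So from lowest to highest: Al < Ga < Bi < I < N.

Al < Ga < Bi < I < N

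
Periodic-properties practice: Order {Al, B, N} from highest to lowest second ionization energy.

N > B > Al

After 1 electron has been removed, what remains? Al⁺ still has 2 valence electrons; B⁺ still has 2 valence electrons; N⁺ still has 4 valence electrons.
All are still removing valence electrons, so compare the +1 ions as you would atoms: IE_2 generally rises across a period (higher Z_eff) and falls down a group (larger shell), subject to the usual subshell exceptions.
Valence configurations: Al⁺ [Ne]3s², B⁺ [He]2s², N⁺ [He]2s²2p².
Approximate IE_2 values (kJ/mol): Al 1817, B 2427, N 2856.
Putting it together, IE_2: Al < B < N.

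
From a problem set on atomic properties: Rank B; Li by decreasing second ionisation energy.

Li > B

IE_2 is the cost of taking one more electron from the +1 cation: B⁺ still has 2 valence electrons; Li⁺ is the bare [He] core.
Core electrons are held far more tightly than valence electrons, so Li tops the IE_2 order.
Tabulated IE_2 (kJ/mol): B 2427, Li 7298.
So the second ionization energies run B < Li.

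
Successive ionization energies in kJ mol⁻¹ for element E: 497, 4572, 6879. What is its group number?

Group 1

Look for the largest jump between consecutive ionization energies: IE2/IE1 ≈ 9.2, far larger than any earlier ratio.
That jump marks the point where a core electron is being removed. So the atom has 1 valence electron.
A main-group element with 1 valence electron is in group 1.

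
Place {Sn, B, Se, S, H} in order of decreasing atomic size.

Sn > Se > S > B > H

H is in period 1, group 1; B is in period 2, group 13; S is in period 3, group 16; Se is in period 4, group 16; Sn is in period 5, group 14.
Radius decreases left→right (rising Z_eff, same n) and increases top→bottom (higher n).
Neither a single period nor a single group — weigh both effects.
B > H: period and group pull opposite ways; the down-group shift dominates (85 vs 32 pm).
S > B: period and group pull opposite ways; the down-group shift dominates (103 vs 85 pm).
Se > S: Se sits below S in group 16, so the down-group effect alone puts Se larger.
Sn > Se: relative to Se, both the across-period and down-group shifts push Sn's atomic radius up.
For reference (pm): H 32, B 85, S 103, Se 116, Sn 140.
So from largest to smallest: Sn > Se > S > B > H.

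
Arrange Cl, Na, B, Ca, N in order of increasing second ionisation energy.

Ca < Cl < B < N < Na

Consider each +1 ion: Cl⁺ still has 6 valence electrons; Na⁺ is the bare [Ne] core; B⁺ still has 2 valence electrons; Ca⁺ still has 1 valence electron; N⁺ still has 4 valence electrons.
Core electrons are held far more tightly than valence electrons, so Na tops the IE_2 order.
Valence configurations: Cl⁺ [Ne]3s²3p⁴, B⁺ [He]2s², Ca⁺ [Ar]4s¹, N⁺ [He]2s²2p².
Approximate IE_2 values (kJ/mol): Cl 2298, Na 4562, B 2427, Ca 1145, N 2856.
Hence IE_2: Ca < Cl < B < N < Na.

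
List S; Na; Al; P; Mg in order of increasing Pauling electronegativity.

Na < Mg < Al < P < S

Electronegativity increases across a period and decreases down a group, tracking effective nuclear charge and atomic size.
All lie in period 3, so electronegativity increases left to right.
So from lowest to highest: Na < Mg < Al < P < S.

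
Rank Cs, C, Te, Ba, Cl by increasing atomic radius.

C is in period 2, group 14; Cl is in period 3, group 17; Te is in period 5, group 16; Cs is in period 6, group 1; Ba is in period 6, group 2.
Atomic radius shrinks across a period as nuclear charge pulls the same shell inward, and grows down a group as new shells are added.
Neither a single period nor a single group — weigh both effects.
Cl > C: the two effects oppose for this pair; the down-group effect wins (99 vs 75 pm).
Te > Cl: relative to Cl, both the across-period and down-group shifts push Te's atomic radius up.
Ba > Te: both effects reinforce here, so Ba is clearly the larger of the two.
Cs > Ba: Cs lies to the left of Ba in period 6, so the across-period effect alone puts Cs larger.
Approximate values (pm): C 75, Cl 99, Te 136, Cs 232, Ba 196.
So from smallest to largest: C < Cl < Te < Ba < Cs.

C < Cl < Te < Ba < Cs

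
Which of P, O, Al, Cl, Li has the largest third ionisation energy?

Consider each +2 ion: P²⁺ still has 3 valence electrons; O²⁺ still has 4 valence electrons; Al²⁺ still has 1 valence electron; Cl²⁺ still has 5 valence electrons; Li²⁺ is already 1 electron into the core.
Breaking into a closed-shell core is much more expensive than removing a leftover valence electron — Li has the largest IE_3 here.
Valence configurations: P²⁺ [Ne]3s²3p¹, O²⁺ [He]2s²2p², Al²⁺ [Ne]3s¹, Cl²⁺ [Ne]3s²3p³.
The numbers (kJ/mol): P 2914, O 5300, Al 2745, Cl 3822, Li 11815.
So the third ionization energies run Al < P < Cl < O < Li.

Li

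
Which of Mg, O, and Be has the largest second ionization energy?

IE_2 is the cost of taking one more electron from the +1 cation: Mg⁺ still has 1 valence electron; O⁺ still has 5 valence electrons; Be⁺ still has 1 valence electron.
All are still removing valence electrons, so compare the +1 ions as you would atoms: IE_2 generally rises across a period (higher Z_eff) and falls down a group (larger shell), subject to the usual subshell exceptions.
Valence configurations: Mg⁺ [Ne]3s¹, O⁺ [He]2s²2p³, Be⁺ [He]2s¹.
The numbers (kJ/mol): Mg 1451, O 3388, Be 1757.
Putting it together, IE_2: Mg < Be < O.

O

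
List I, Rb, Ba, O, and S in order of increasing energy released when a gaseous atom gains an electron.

Ba < Rb < O < S < I

O is in period 2, group 16; S is in period 3, group 16; Rb is in period 5, group 1; I is in period 5, group 17; Ba is in period 6, group 2.
Electron affinity generally becomes more exothermic across a period toward the halogens and less exothermic down a group.
Here both period and group differ, so the two effects have to be weighed against each other.
Rb > Ba: the two effects oppose for this pair; the down-group effect wins (47 vs 14 kJ/mol).
O > Rb: both effects reinforce here, so O is clearly the higher of the two.
S > O: this pair runs against the simple trend — see the exception note.
I > S: period and group pull opposite ways; the across-period shift dominates (295 vs 200 kJ/mol).
Note the exception: S has a higher electron affinity than O, contrary to the simple trend — the compact 2p subshell of O repels the added electron more than S's larger 3p does.
Tabulated electron affinity (kJ/mol): O 141, S 200, Rb 47, I 295, Ba 14.
So from lowest to highest: Ba < Rb < O < S < I.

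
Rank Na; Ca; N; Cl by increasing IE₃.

Consider each +2 ion: Na²⁺ is already 1 electron into the core; Ca²⁺ is the bare [Ar] core; N²⁺ still has 3 valence electrons; Cl²⁺ still has 5 valence electrons.
Core electrons are held far more tightly than valence electrons, so Ca and Na top the IE_3 order.
Valence configurations: N²⁺ [He]2s²2p¹, Cl²⁺ [Ne]3s²3p³.
Tabulated IE_3 (kJ/mol): Na 6910, Ca 4912, N 4578, Cl 3822.
Overall IE_3 order: Cl < N < Ca < Na.

Cl < N < Ca < Na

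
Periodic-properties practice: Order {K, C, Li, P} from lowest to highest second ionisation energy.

P < C < K < Li

Consider each +1 ion: K⁺ is the bare [Ar] core; C⁺ still has 3 valence electrons; Li⁺ is the bare [He] core; P⁺ still has 4 valence electrons.
Core electrons are held far more tightly than valence electrons, so K and Li top the IE_2 order.
Valence configurations: C⁺ [He]2s²2p¹, P⁺ [Ne]3s²3p².
Approximate IE_2 values (kJ/mol): K 3052, C 2353, Li 7298, P 1907.
Overall IE_2 order: P < C < K < Li.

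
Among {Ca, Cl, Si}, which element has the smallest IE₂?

The second ionization energy removes an electron from the +1 ion. For each element: Ca⁺ still has 1 valence electron; Cl⁺ still has 6 valence electrons; Si⁺ still has 3 valence electrons.
All are still removing valence electrons, so compare the +1 ions as you would atoms: IE_2 generally rises across a period (higher Z_eff) and falls down a group (larger shell), subject to the usual subshell exceptions.
Valence configurations: Ca⁺ [Ar]4s¹, Cl⁺ [Ne]3s²3p⁴, Si⁺ [Ne]3s²3p¹.
The numbers (kJ/mol): Ca 1145, Cl 2298, Si 1577.
Overall IE_2 order: Ca < Si < Cl.

Ca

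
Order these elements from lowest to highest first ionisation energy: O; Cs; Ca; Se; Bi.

Cs < Ca < Bi < Se < O

Across a period the outer electron is held more tightly (higher IE₁); down a group it sits in a higher shell, more shielded, and comes off more easily.
These span different periods and groups, so the two trends combine.
Ca > Cs: both effects reinforce here, so Ca is clearly the higher of the two.
Bi > Ca: period and group pull opposite ways; the across-period shift dominates (703 vs 590 kJ/mol).
Se > Bi: both effects reinforce here, so Se is clearly the higher of the two.
O > Se: O sits above Se in group 16, so the down-group effect alone puts O higher.
Tabulated first ionization energy (kJ/mol): O 1314, Ca 590, Se 941, Cs 376, Bi 703.
So from lowest to highest: Cs < Ca < Bi < Se < O.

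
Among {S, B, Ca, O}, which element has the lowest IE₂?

Ca

Consider each +1 ion: S⁺ still has 5 valence electrons; B⁺ still has 2 valence electrons; Ca⁺ still has 1 valence electron; O⁺ still has 5 valence electrons.
All are still removing valence electrons, so compare the +1 ions as you would atoms: IE_2 generally rises across a period (higher Z_eff) and falls down a group (larger shell), subject to the usual subshell exceptions.
Valence configurations: S⁺ [Ne]3s²3p³, B⁺ [He]2s², Ca⁺ [Ar]4s¹, O⁺ [He]2s²2p³.
The numbers (kJ/mol): S 2252, B 2427, Ca 1145, O 3388.
Overall IE_2 order: Ca < S < B < O.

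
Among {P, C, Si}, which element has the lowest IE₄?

Si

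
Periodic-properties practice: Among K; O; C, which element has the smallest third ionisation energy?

The third ionization energy removes an electron from the +2 ion. For each element: K²⁺ is already 1 electron into the core; O²⁺ still has 4 valence electrons; C²⁺ still has 2 valence electrons.
Usually core removal costs more than valence removal, but here the competition is close: a tightly held n=2 valence electron can cost more to remove than an n=3 core electron, so the actual values have to decide it.
Valence configurations: O²⁺ [He]2s²2p², C²⁺ [He]2s².
The numbers (kJ/mol): K 4420, O 5300, C 4620.
Hence IE_3: K < C < O.

K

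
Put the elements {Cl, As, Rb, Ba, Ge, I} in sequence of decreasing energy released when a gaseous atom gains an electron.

Cl > I > Ge > As > Rb > Ba

Adding an electron releases more energy for atoms nearer the top right (short of the noble gases).
These span different periods and groups, so the two trends combine.
Rb > Ba: period and group pull opposite ways; the down-group shift dominates (47 vs 14 kJ/mol).
As > Rb: relative to Rb, both the across-period and down-group shifts push As's electron affinity up.
Ge > As: this pair runs against the simple trend — see the exception note.
I > Ge: the two effects oppose for this pair; the across-period effect wins (295 vs 119 kJ/mol).
Cl > I: they share group 17; the group trend gives Cl the larger value.
Note the exception: Ge has a higher electron affinity than As, contrary to the simple trend — adding an electron to As's half-filled 4p³ is unfavourable, so Ge (4p²) has the more exothermic EA.
For reference (kJ/mol): Cl 349, Ge 119, As 78, Rb 47, I 295, Ba 14.
So from highest to lowest: Cl > I > Ge > As > Rb > Ba.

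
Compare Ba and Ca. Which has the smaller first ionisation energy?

Ba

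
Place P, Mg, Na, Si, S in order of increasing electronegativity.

Na < Mg < Si < P < S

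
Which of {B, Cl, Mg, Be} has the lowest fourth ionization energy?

IE_4 is the cost of taking one more electron from the +3 cation: B³⁺ is the bare [He] core; Cl³⁺ still has 4 valence electrons; Mg³⁺ is already 1 electron into the core; Be³⁺ is already 1 electron into the core.
Core electrons are held far more tightly than valence electrons, so Mg, Be and B top the IE_4 order.
The numbers (kJ/mol): B 25026, Cl 5159, Mg 10543, Be 21007.
Overall IE_4 order: Cl < Mg < Be < B.

Cl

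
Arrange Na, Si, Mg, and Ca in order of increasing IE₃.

Si < Ca < Na < Mg

Consider each +2 ion: Na²⁺ is already 1 electron into the core; Si²⁺ still has 2 valence electrons; Mg²⁺ is the bare [Ne] core; Ca²⁺ is the bare [Ar] core.
Core electrons are held far more tightly than valence electrons, so Ca, Na and Mg top the IE_3 order.
Tabulated IE_3 (kJ/mol): Na 6910, Si 3232, Mg 7733, Ca 4912.
Overall IE_3 order: Si < Ca < Na < Mg.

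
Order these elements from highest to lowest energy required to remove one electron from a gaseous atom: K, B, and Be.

Be is in period 2, group 2; B is in period 2, group 13; K is in period 4, group 1.
Across a period the outer electron is held more tightly (higher IE₁); down a group it sits in a higher shell, more shielded, and comes off more easily.
These span different periods and groups, so the two trends combine.
B > K: relative to K, both the across-period and down-group shifts push B's first ionization energy up.
Be > B: this pair runs against the simple trend — see the exception note.
Note the exception: Be has a higher first ionization energy than B, contrary to the simple trend — removing B's lone 2p electron is easier than breaking Be's filled 2s².
Approximate values (kJ/mol): Be 900, B 801, K 419.
So from highest to lowest: Be > B > K.

Be > B > K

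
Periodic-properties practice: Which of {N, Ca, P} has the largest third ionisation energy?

IE_3 is the cost of taking one more electron from the +2 cation: N²⁺ still has 3 valence electrons; Ca²⁺ is the bare [Ar] core; P²⁺ still has 3 valence electrons.
Core electrons are held far more tightly than valence electrons, so Ca tops the IE_3 order.
Valence configurations: N²⁺ [He]2s²2p¹, P²⁺ [Ne]3s²3p¹.
Tabulated IE_3 (kJ/mol): N 4578, Ca 4912, P 2914.
Overall IE_3 order: P < N < Ca.

Ca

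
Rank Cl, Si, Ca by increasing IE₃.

Consider each +2 ion: Cl²⁺ still has 5 valence electrons; Si²⁺ still has 2 valence electrons; Ca²⁺ is the bare [Ar] core.
Breaking into a closed-shell core is much more expensive than removing a leftover valence electron — Ca has the largest IE_3 here.
Valence configurations: Cl²⁺ [Ne]3s²3p³, Si²⁺ [Ne]3s².
Approximate IE_3 values (kJ/mol): Cl 3822, Si 3232, Ca 4912.
Hence IE_3: Si < Cl < Ca.

Si < Cl < Ca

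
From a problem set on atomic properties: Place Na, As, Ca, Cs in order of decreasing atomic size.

Cs > Ca > Na > As

Across a period the added protons contract the valence shell; down a group each new principal shell makes the atom larger.
Here both period and group differ, so the two effects have to be weighed against each other.
Na > As: the two effects oppose for this pair; the across-period effect wins (155 vs 121 pm).
Ca > Na: period and group pull opposite ways; the down-group shift dominates (171 vs 155 pm).
Cs > Ca: both effects reinforce here, so Cs is clearly the larger of the two.
Approximate values (pm): Na 155, Ca 171, As 121, Cs 232.
So from largest to smallest: Cs > Ca > Na > As.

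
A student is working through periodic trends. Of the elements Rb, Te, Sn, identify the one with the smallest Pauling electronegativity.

Rb

Rb is in period 5, group 1; Sn is in period 5, group 14; Te is in period 5, group 16.
Smaller atoms with higher effective nuclear charge are more electronegative.
All lie in period 5, so electronegativity increases left to right.
The smallest Pauling electronegativity among these belongs to Rb.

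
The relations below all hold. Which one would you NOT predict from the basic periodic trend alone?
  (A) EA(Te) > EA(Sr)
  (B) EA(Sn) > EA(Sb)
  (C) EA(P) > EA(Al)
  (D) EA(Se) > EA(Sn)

The general trend: electron affinity increases across a period and decreases down a group.
(A) Te (period 5, group 16) vs Sr (period 5, group 2): the stated order agrees with the simple trend.
(B) Sn (period 5, group 14) vs Sb (period 5, group 15): the stated order contradicts the simple trend.
(C) P (period 3, group 15) vs Al (period 3, group 13): the stated order agrees with the simple trend.
(D) Se (period 4, group 16) vs Sn (period 5, group 14): the stated order agrees with the simple trend.
The exception is (B): adding an electron to Sb's half-filled 5p³ is unfavourable, so Sn has the more exothermic EA.

(B)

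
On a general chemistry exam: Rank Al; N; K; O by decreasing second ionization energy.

O > K > N > Al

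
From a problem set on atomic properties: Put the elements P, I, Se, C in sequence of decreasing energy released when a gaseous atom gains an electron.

Electron affinity generally becomes more exothermic across a period toward the halogens and less exothermic down a group.
These sit on a diagonal, where the across-period and down-group effects partly cancel.
C > P: period and group pull opposite ways; the down-group shift dominates (122 vs 72 kJ/mol).
Se > C: the two effects oppose for this pair; the across-period effect wins (195 vs 122 kJ/mol).
I > Se: the two effects oppose for this pair; the across-period effect wins (295 vs 195 kJ/mol).
Tabulated electron affinity (kJ/mol): C 122, P 72, Se 195, I 295.
So from highest to lowest: I > Se > C > P.

I > Se > C > P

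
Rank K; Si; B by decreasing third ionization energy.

After 2 electrons have been removed, what remains? K²⁺ is already 1 electron into the core; Si²⁺ still has 2 valence electrons; B²⁺ still has 1 valence electron.
Core electrons are held far more tightly than valence electrons, so K tops the IE_3 order.
Valence configurations: Si²⁺ [Ne]3s², B²⁺ [He]2s¹.
The numbers (kJ/mol): K 4420, Si 3232, B 3660.
So the third ionization energies run Si < B < K.

K > B > Si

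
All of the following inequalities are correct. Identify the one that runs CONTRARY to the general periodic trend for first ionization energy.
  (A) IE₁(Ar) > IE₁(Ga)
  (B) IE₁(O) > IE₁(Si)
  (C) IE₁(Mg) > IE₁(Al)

The general trend: first ionization energy increases across a period and decreases down a group.
(A) Ar (period 3, group 18) vs Ga (period 4, group 13): the stated order agrees with the simple trend.
(B) O (period 2, group 16) vs Si (period 3, group 14): the stated order agrees with the simple trend.
(C) Mg (period 3, group 2) vs Al (period 3, group 13): the stated order contradicts the simple trend.
The exception is (C): Al's single 3p electron is easier to remove than one from Mg's filled 3s².

(C)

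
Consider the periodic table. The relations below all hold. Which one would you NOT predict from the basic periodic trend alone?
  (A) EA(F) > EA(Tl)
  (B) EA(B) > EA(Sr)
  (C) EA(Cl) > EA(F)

(C)

The general trend: electron affinity increases across a period and decreases down a group.
(A) F (period 2, group 17) vs Tl (period 6, group 13): the stated order agrees with the simple trend.
(B) B (period 2, group 13) vs Sr (period 5, group 2): the stated order agrees with the simple trend.
(C) Cl (period 3, group 17) vs F (period 2, group 17): the stated order contradicts the simple trend.
The exception is (C): F's small 2p subshell makes the incoming electron feel strong e⁻–e⁻ repulsion, so Cl actually releases more energy on gaining an electron.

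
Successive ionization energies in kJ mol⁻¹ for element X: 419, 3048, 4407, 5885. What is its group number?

Group 1

Look for the largest jump between consecutive ionization energies: IE2/IE1 ≈ 7.3, far larger than any earlier ratio.
That jump marks the point where a core electron is being removed. So the atom has 1 valence electron.
A main-group element with 1 valence electron is in group 1.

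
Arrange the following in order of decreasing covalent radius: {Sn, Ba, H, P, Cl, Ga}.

H is in period 1, group 1; P is in period 3, group 15; Cl is in period 3, group 17; Ga is in period 4, group 13; Sn is in period 5, group 14; Ba is in period 6, group 2.
Moving right in a period, electrons are added to the same shell under a stronger nuclear pull, so atoms get smaller; moving down, a new shell is opened and atoms get larger.
Here both period and group differ, so the two effects have to be weighed against each other.
Cl > H: the two effects oppose for this pair; the down-group effect wins (99 vs 32 pm).
P > Cl: both are in period 3; the period trend gives P the larger value.
Ga > P: relative to P, both the across-period and down-group shifts push Ga's atomic radius up.
Sn > Ga: period and group pull opposite ways; the down-group shift dominates (140 vs 124 pm).
Ba > Sn: relative to Sn, both the across-period and down-group shifts push Ba's atomic radius up.
Tabulated atomic radius (pm): H 32, P 111, Cl 99, Ga 124, Sn 140, Ba 196.
So from largest to smallest: Ba > Sn > Ga > P > Cl > H.

Ba, Sn, Ga, P, Cl, H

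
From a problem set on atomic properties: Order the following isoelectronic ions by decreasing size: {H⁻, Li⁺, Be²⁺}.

All of these have 2 electrons, so size is governed by nuclear charge alone: the more protons, the stronger the pull on the same electron cloud, and the smaller the ion.
Nuclear charges: Be²⁺ (Z=4), Li⁺ (Z=3), H⁻ (Z=1).
Largest to smallest: H⁻ > Li⁺ > Be²⁺.

H⁻ > Li⁺ > Be²⁺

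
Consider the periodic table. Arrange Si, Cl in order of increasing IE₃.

Si < Cl

Consider each +2 ion: Si²⁺ still has 2 valence electrons; Cl²⁺ still has 5 valence electrons.
All are still removing valence electrons, so compare the +2 ions as you would atoms: IE_3 generally rises across a period (higher Z_eff) and falls down a group (larger shell), subject to the usual subshell exceptions.
Valence configurations: Si²⁺ [Ne]3s², Cl²⁺ [Ne]3s²3p³.
Approximate IE_3 values (kJ/mol): Si 3232, Cl 3822.
Putting it together, IE_3: Si < Cl.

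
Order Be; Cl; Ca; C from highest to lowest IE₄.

Be, Ca, C, Cl

After 3 electrons have been removed, what remains? Be³⁺ is already 1 electron into the core; Cl³⁺ still has 4 valence electrons; Ca³⁺ is already 1 electron into the core; C³⁺ still has 1 valence electron.
Core electrons are held far more tightly than valence electrons, so Ca and Be top the IE_4 order.
Valence configurations: Cl³⁺ [Ne]3s²3p², C³⁺ [He]2s¹.
Tabulated IE_4 (kJ/mol): Be 21007, Cl 5159, Ca 6491, C 6223.
Hence IE_4: Cl < C < Ca < Be.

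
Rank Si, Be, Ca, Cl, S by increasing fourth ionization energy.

Si < S < Cl < Ca < Be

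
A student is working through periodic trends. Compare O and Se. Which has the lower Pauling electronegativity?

Se

EN rises left→right (higher Z_eff, smaller atoms) and falls top→bottom (larger, more shielded atoms).
All are in group 16, so electronegativity increases up the group.
So Se has the lower Pauling electronegativity (Se < O).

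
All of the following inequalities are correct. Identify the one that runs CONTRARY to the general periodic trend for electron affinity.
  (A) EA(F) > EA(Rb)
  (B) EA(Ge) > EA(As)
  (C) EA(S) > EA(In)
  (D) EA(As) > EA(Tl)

(B)

The general trend: electron affinity increases across a period and decreases down a group.
(A) F (period 2, group 17) vs Rb (period 5, group 1): the stated order agrees with the simple trend.
(B) Ge (period 4, group 14) vs As (period 4, group 15): the stated order contradicts the simple trend.
(C) S (period 3, group 16) vs In (period 5, group 13): the stated order agrees with the simple trend.
(D) As (period 4, group 15) vs Tl (period 6, group 13): the stated order agrees with the simple trend.
The exception is (B): adding an electron to As's half-filled 4p³ is unfavourable, so Ge (4p²) has the more exothermic EA.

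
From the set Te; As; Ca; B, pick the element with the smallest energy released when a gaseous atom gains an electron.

Ca

B is in period 2, group 13; Ca is in period 4, group 2; As is in period 4, group 15; Te is in period 5, group 16.
Electron affinity generally becomes more exothermic across a period toward the halogens and less exothermic down a group.
Here both period and group differ, so the two effects have to be weighed against each other.
B > Ca: relative to Ca, both the across-period and down-group shifts push B's electron affinity up.
As > B: the two effects oppose for this pair; the across-period effect wins (78 vs 27 kJ/mol).
Te > As: the two effects oppose for this pair; the across-period effect wins (190 vs 78 kJ/mol).
For reference (kJ/mol): B 27, Ca 2, As 78, Te 190.
The smallest energy released when a gaseous atom gains an electron among these belongs to Ca.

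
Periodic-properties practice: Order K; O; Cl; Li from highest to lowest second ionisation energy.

Li > O > K > Cl

After 1 electron has been removed, what remains? K⁺ is the bare [Ar] core; O⁺ still has 5 valence electrons; Cl⁺ still has 6 valence electrons; Li⁺ is the bare [He] core.
Usually core removal costs more than valence removal, but here the competition is close: a tightly held n=2 valence electron can cost more to remove than an n=3 core electron, so the actual values have to decide it.
Valence configurations: O⁺ [He]2s²2p³, Cl⁺ [Ne]3s²3p⁴.
The numbers (kJ/mol): K 3052, O 3388, Cl 2298, Li 7298.
Overall IE_2 order: Cl < K < O < Li.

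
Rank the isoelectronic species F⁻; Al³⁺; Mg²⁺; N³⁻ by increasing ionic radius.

All of these have 10 electrons, so size is governed by nuclear charge alone: the more protons, the stronger the pull on the same electron cloud, and the smaller the ion.
Nuclear charges: Al³⁺ (Z=13), Mg²⁺ (Z=12), F⁻ (Z=9), N³⁻ (Z=7).
Smallest to largest: Al³⁺ < Mg²⁺ < F⁻ < N³⁻.

Al³⁺ < Mg²⁺ < F⁻ < N³⁻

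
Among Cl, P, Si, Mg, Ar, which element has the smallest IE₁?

Mg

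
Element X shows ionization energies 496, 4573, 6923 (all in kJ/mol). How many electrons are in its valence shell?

1

Look for the largest jump between consecutive ionization energies: IE2/IE1 ≈ 9.2, far larger than any earlier ratio.
That jump marks the point where a core electron is being removed. So the atom has 1 valence electron.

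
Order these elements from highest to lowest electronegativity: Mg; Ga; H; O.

O, H, Ga, Mg

H is in period 1, group 1; O is in period 2, group 16; Mg is in period 3, group 2; Ga is in period 4, group 13.
Electronegativity increases across a period and decreases down a group, tracking effective nuclear charge and atomic size.
Neither a single period nor a single group — weigh both effects.
Ga > Mg: period and group pull opposite ways; the across-period shift dominates (1.81 vs 1.31).
H > Ga: the two effects oppose for this pair; the down-group effect wins (2.20 vs 1.81).
O > H: the two effects oppose for this pair; the across-period effect wins (3.44 vs 2.20).
Approximate values (Pauling): H 2.20, O 3.44, Mg 1.31, Ga 1.81.
So from highest to lowest: O > H > Ga > Mg.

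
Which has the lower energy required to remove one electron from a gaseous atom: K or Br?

K

K is in period 4, group 1; Br is in period 4, group 17.
IE₁ increases left→right with effective nuclear charge and decreases top→bottom as the valence shell moves farther out.
All lie in period 4, so first ionization energy increases left to right.
So K has the lower energy required to remove one electron from a gaseous atom (K < Br).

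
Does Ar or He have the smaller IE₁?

He is in period 1, group 18; Ar is in period 3, group 18.
IE₁ increases left→right with effective nuclear charge and decreases top→bottom as the valence shell moves farther out.
All are in group 18, so first ionization energy increases up the group.
So Ar has the smaller IE₁ (Ar < He).

Ar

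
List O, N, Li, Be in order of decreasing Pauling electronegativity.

O, N, Be, Li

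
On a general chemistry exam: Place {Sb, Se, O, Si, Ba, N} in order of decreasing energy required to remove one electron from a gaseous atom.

N > O > Se > Sb > Si > Ba

N is in period 2, group 15; O is in period 2, group 16; Si is in period 3, group 14; Se is in period 4, group 16; Sb is in period 5, group 15; Ba is in period 6, group 2.
First ionization energy rises across a period (greater Z_eff holds electrons more tightly) and falls down a group (valence electrons are farther from the nucleus).
Here both period and group differ, so the two effects have to be weighed against each other.
Si > Ba: relative to Ba, both the across-period and down-group shifts push Si's first ionization energy up.
Sb > Si: the two effects oppose for this pair; the across-period effect wins (831 vs 786 kJ/mol).
Se > Sb: both effects reinforce here, so Se is clearly the higher of the two.
O > Se: they share group 16; the group trend gives O the larger value.
N > O: this pair runs against the simple trend — see the exception note.
Note the exception: N has a higher first ionization energy than O, contrary to the simple trend — pairing an electron in O's 2p⁴ costs repulsion energy, so O ionizes more easily than half-filled N (2p³).
Approximate values (kJ/mol): N 1402, O 1314, Si 786, Se 941, Sb 831, Ba 503.
So from highest to lowest: N > O > Se > Sb > Si > Ba.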